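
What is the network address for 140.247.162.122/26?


IP:   10001100.11110111.10100010.01111010
Mask: 11111111.11111111.11111111.11000000
AND operation:
Net:  10001100.11110111.10100010.01000000
Network: 140.247.162.64/26


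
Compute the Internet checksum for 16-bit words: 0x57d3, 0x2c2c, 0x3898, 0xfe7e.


Sum all words (with carry folding):
+ 0x57d3 = 0x57d3
+ 0x2c2c = 0x83ff
+ 0x3898 = 0xbc97
+ 0xfe7e = 0xbb16
One's complement: ~0xbb16
Checksum = 0x44e9


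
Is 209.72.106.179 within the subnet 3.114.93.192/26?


Subnet network: 3.114.93.192
Test IP AND mask: 209.72.106.128
No, 209.72.106.179 is not in 3.114.93.192/26


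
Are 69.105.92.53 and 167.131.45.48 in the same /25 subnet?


Mask: 255.255.255.128
69.105.92.53 AND mask = 69.105.92.0
167.131.45.48 AND mask = 167.131.45.0
No, different subnets (69.105.92.0 vs 167.131.45.0)


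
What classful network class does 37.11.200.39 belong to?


First octet: 37
Binary: 00100101
0xxxxxxx -> Class A (1-126)
Class A, default mask 255.0.0.0 (/8)


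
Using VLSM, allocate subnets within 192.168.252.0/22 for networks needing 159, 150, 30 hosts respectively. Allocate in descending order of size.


159 hosts -> /24 (254 usable): 192.168.252.0/24
150 hosts -> /24 (254 usable): 192.168.253.0/24
30 hosts -> /27 (30 usable): 192.168.254.0/27
Allocation: 192.168.252.0/24 (159 hosts, 254 usable); 192.168.253.0/24 (150 hosts, 254 usable); 192.168.254.0/27 (30 hosts, 30 usable)


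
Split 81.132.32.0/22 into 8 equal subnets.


New prefix = 22 + 3 = 25
Each subnet has 128 addresses
  81.132.32.0/25
  81.132.32.128/25
  81.132.33.0/25
  81.132.33.128/25
  81.132.34.0/25
  81.132.34.128/25
  81.132.35.0/25
  81.132.35.128/25
Subnets: 81.132.32.0/25, 81.132.32.128/25, 81.132.33.0/25, 81.132.33.128/25, 81.132.34.0/25, 81.132.34.128/25, 81.132.35.0/25, 81.132.35.128/25


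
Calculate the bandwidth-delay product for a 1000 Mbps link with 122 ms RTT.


BDP = bandwidth * RTT
= 1000 Mbps * 122 ms
= 1000 * 1e6 * 122 / 1000 bits
= 122000000 bits
= 15250000 bytes
= 14892.5781 KB
BDP = 122000000 bits (15250000 bytes)


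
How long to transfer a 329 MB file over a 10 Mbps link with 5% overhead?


Effective throughput = 10 * (1 - 5/100) = 9.5 Mbps
File size in Mb = 329 * 8 = 2632 Mb
Time = 2632 / 9.5
Time = 277.0526 seconds


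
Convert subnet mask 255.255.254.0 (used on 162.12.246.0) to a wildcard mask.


Subnet mask: 255.255.254.0
Wildcard = 255.255.255.255 - subnet mask
255 - 255 = 0
255 - 255 = 0
255 - 254 = 1
255 - 0 = 255
Wildcard: 0.0.1.255


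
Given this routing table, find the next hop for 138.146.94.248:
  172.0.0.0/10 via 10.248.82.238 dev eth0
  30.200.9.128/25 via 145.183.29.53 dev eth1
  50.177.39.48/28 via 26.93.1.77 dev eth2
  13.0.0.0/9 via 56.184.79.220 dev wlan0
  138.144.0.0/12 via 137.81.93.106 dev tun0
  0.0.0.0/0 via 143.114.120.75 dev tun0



Longest prefix match for 138.146.94.248:
  /10 172.0.0.0: no
  /25 30.200.9.128: no
  /28 50.177.39.48: no
  /9 13.0.0.0: no
  /12 138.144.0.0: MATCH
  /0 0.0.0.0: MATCH
Selected: next-hop 137.81.93.106 via tun0 (matched /12)


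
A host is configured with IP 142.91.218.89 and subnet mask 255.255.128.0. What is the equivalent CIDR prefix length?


Binary: 11111111.11111111.10000000.00000000
Count leading 1s
Prefix: /17


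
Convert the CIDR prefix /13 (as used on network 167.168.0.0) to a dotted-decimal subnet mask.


/13 means 13 network bits, 19 host bits
Binary: 11111111111110000000000000000000
Mask: 255.248.0.0


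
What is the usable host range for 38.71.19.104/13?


Network: 38.64.0.0
Broadcast: 38.71.255.255
First usable = network + 1
Last usable = broadcast - 1
Range: 38.64.0.1 to 38.71.255.254


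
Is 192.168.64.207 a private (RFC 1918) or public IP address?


RFC 1918 private ranges:
  10.0.0.0/8 (10.0.0.0 - 10.255.255.255)
  172.16.0.0/12 (172.16.0.0 - 172.31.255.255)
  192.168.0.0/16 (192.168.0.0 - 192.168.255.255)
Private (in 192.168.0.0/16)


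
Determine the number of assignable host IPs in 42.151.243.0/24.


Host bits = 32 - 24 = 8
Total addresses = 2^8 = 256
Usable = total - 2 (network and broadcast)
Usable hosts: 254


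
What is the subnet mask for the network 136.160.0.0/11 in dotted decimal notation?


/11 means 11 network bits, 21 host bits
Binary: 11111111111000000000000000000000
Mask: 255.224.0.0


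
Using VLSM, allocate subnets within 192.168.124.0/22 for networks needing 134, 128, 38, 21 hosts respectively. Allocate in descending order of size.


134 hosts -> /24 (254 usable): 192.168.124.0/24
128 hosts -> /24 (254 usable): 192.168.125.0/24
38 hosts -> /26 (62 usable): 192.168.126.0/26
21 hosts -> /27 (30 usable): 192.168.126.64/27
Allocation: 192.168.124.0/24 (134 hosts, 254 usable); 192.168.125.0/24 (128 hosts, 254 usable); 192.168.126.0/26 (38 hosts, 62 usable); 192.168.126.64/27 (21 hosts, 30 usable)


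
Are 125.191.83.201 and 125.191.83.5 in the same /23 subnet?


Mask: 255.255.254.0
125.191.83.201 AND mask = 125.191.82.0
125.191.83.5 AND mask = 125.191.82.0
Yes, same subnet (125.191.82.0)


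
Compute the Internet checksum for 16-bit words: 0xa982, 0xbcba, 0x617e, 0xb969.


Sum all words (with carry folding):
+ 0xa982 = 0xa982
+ 0xbcba = 0x663d
+ 0x617e = 0xc7bb
+ 0xb969 = 0x8125
One's complement: ~0x8125
Checksum = 0x7eda


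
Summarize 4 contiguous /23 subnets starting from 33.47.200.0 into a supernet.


Original prefix: /23
Number of subnets: 4 = 2^2
New prefix = 23 - 2 = 21
Supernet: 33.47.200.0/21


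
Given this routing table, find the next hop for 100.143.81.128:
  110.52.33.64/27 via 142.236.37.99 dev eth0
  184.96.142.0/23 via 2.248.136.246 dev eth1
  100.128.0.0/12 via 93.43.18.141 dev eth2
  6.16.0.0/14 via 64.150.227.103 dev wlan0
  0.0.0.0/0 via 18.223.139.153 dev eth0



Longest prefix match for 100.143.81.128:
  /27 110.52.33.64: no
  /23 184.96.142.0: no
  /12 100.128.0.0: MATCH
  /14 6.16.0.0: no
  /0 0.0.0.0: MATCH
Selected: next-hop 93.43.18.141 via eth2 (matched /12)


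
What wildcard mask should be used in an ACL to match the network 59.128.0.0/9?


Subnet mask: 255.128.0.0
Wildcard = 255.255.255.255 - subnet mask
255 - 255 = 0
255 - 128 = 127
255 - 0 = 255
255 - 0 = 255
Wildcard: 0.127.255.255


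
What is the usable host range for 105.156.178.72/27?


Network: 105.156.178.64
Broadcast: 105.156.178.95
First usable = network + 1
Last usable = broadcast - 1
Range: 105.156.178.65 to 105.156.178.94


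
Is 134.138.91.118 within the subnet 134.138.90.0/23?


Subnet network: 134.138.90.0
Test IP AND mask: 134.138.90.0
Yes, 134.138.91.118 is in 134.138.90.0/23


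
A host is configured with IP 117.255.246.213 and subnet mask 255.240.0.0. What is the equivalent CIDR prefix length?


Binary: 11111111.11110000.00000000.00000000
Count leading 1s
Prefix: /12


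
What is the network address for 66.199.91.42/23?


IP:   01000010.11000111.01011011.00101010
Mask: 11111111.11111111.11111110.00000000
AND operation:
Net:  01000010.11000111.01011010.00000000
Network: 66.199.90.0/23


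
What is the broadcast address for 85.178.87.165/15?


Network: 85.178.0.0/15
Host bits = 17
Set all host bits to 1:
Broadcast: 85.179.255.255


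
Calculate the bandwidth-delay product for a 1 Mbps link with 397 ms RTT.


BDP = bandwidth * RTT
= 1 Mbps * 397 ms
= 1 * 1e6 * 397 / 1000 bits
= 397000 bits
= 49625 bytes
= 48.4619 KB
BDP = 397000 bits (49625 bytes)


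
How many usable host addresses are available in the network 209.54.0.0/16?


Host bits = 32 - 16 = 16
Total addresses = 2^16 = 65536
Usable = total - 2 (network and broadcast)
Usable hosts: 65534


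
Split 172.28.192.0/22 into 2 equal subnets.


New prefix = 22 + 1 = 23
Each subnet has 512 addresses
  172.28.192.0/23
  172.28.194.0/23
Subnets: 172.28.192.0/23, 172.28.194.0/23


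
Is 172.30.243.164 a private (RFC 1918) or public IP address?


RFC 1918 private ranges:
  10.0.0.0/8 (10.0.0.0 - 10.255.255.255)
  172.16.0.0/12 (172.16.0.0 - 172.31.255.255)
  192.168.0.0/16 (192.168.0.0 - 192.168.255.255)
Private (in 172.16.0.0/12)


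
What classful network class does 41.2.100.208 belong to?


First octet: 41
Binary: 00101001
0xxxxxxx -> Class A (1-126)
Class A, default mask 255.0.0.0 (/8)


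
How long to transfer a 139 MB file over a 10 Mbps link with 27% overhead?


Effective throughput = 10 * (1 - 27/100) = 7.3 Mbps
File size in Mb = 139 * 8 = 1112 Mb
Time = 1112 / 7.3
Time = 152.3288 seconds


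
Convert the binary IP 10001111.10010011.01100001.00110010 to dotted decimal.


10001111 = 143
10010011 = 147
01100001 = 97
00110010 = 50
IP: 143.147.97.50


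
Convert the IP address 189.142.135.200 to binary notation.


189 = 10111101
142 = 10001110
135 = 10000111
200 = 11001000
Binary: 10111101.10001110.10000111.11001000


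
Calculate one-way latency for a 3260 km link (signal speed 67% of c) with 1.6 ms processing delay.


Speed = 0.67 * 3e5 km/s = 201000 km/s
Propagation delay = 3260 / 201000 = 0.0162 s = 16.2189 ms
Processing delay = 1.6 ms
Total one-way latency = 17.8189 ms


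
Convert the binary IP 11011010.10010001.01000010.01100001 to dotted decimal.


11011010 = 218
10010001 = 145
01000010 = 66
01100001 = 97
IP: 218.145.66.97


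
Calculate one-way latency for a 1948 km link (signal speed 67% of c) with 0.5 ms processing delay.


Speed = 0.67 * 3e5 km/s = 201000 km/s
Propagation delay = 1948 / 201000 = 0.0097 s = 9.6915 ms
Processing delay = 0.5 ms
Total one-way latency = 10.1915 ms


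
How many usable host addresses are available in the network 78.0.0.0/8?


Host bits = 32 - 8 = 24
Total addresses = 2^24 = 16777216
Usable = total - 2 (network and broadcast)
Usable hosts: 16777214


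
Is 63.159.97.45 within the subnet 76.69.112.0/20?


Subnet network: 76.69.112.0
Test IP AND mask: 63.159.96.0
No, 63.159.97.45 is not in 76.69.112.0/20


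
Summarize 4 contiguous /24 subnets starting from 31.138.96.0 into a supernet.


Original prefix: /24
Number of subnets: 4 = 2^2
New prefix = 24 - 2 = 22
Supernet: 31.138.96.0/22


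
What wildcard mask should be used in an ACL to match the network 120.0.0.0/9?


Subnet mask: 255.128.0.0
Wildcard = 255.255.255.255 - subnet mask
255 - 255 = 0
255 - 128 = 127
255 - 0 = 255
255 - 0 = 255
Wildcard: 0.127.255.255


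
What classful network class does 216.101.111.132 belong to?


First octet: 216
Binary: 11011000
110xxxxx -> Class C (192-223)
Class C, default mask 255.255.255.0 (/24)


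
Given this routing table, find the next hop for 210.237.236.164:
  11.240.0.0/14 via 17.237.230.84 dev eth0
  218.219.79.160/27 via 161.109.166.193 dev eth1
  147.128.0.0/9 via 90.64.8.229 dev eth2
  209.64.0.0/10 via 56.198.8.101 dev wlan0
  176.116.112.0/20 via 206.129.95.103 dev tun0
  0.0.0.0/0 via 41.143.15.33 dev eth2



Longest prefix match for 210.237.236.164:
  /14 11.240.0.0: no
  /27 218.219.79.160: no
  /9 147.128.0.0: no
  /10 209.64.0.0: no
  /20 176.116.112.0: no
  /0 0.0.0.0: MATCH
Selected: next-hop 41.143.15.33 via eth2 (matched /0)


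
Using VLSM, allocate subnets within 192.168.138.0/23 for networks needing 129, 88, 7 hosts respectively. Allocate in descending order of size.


129 hosts -> /24 (254 usable): 192.168.138.0/24
88 hosts -> /25 (126 usable): 192.168.139.0/25
7 hosts -> /28 (14 usable): 192.168.139.128/28
Allocation: 192.168.138.0/24 (129 hosts, 254 usable); 192.168.139.0/25 (88 hosts, 126 usable); 192.168.139.128/28 (7 hosts, 14 usable)


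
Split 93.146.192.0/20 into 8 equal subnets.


New prefix = 20 + 3 = 23
Each subnet has 512 addresses
  93.146.192.0/23
  93.146.194.0/23
  93.146.196.0/23
  93.146.198.0/23
  93.146.200.0/23
  93.146.202.0/23
  93.146.204.0/23
  93.146.206.0/23
Subnets: 93.146.192.0/23, 93.146.194.0/23, 93.146.196.0/23, 93.146.198.0/23, 93.146.200.0/23, 93.146.202.0/23, 93.146.204.0/23, 93.146.206.0/23


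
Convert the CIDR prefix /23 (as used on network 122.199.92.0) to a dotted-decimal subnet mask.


/23 means 23 network bits, 9 host bits
Binary: 11111111111111111111111000000000
Mask: 255.255.254.0


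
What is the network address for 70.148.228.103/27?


IP:   01000110.10010100.11100100.01100111
Mask: 11111111.11111111.11111111.11100000
AND operation:
Net:  01000110.10010100.11100100.01100000
Network: 70.148.228.96/27


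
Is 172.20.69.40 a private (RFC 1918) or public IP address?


RFC 1918 private ranges:
  10.0.0.0/8 (10.0.0.0 - 10.255.255.255)
  172.16.0.0/12 (172.16.0.0 - 172.31.255.255)
  192.168.0.0/16 (192.168.0.0 - 192.168.255.255)
Private (in 172.16.0.0/12)


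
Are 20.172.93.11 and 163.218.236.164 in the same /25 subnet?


Mask: 255.255.255.128
20.172.93.11 AND mask = 20.172.93.0
163.218.236.164 AND mask = 163.218.236.128
No, different subnets (20.172.93.0 vs 163.218.236.128)


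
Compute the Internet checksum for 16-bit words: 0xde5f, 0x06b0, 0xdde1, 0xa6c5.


Sum all words (with carry folding):
+ 0xde5f = 0xde5f
+ 0x06b0 = 0xe50f
+ 0xdde1 = 0xc2f1
+ 0xa6c5 = 0x69b7
One's complement: ~0x69b7
Checksum = 0x9648


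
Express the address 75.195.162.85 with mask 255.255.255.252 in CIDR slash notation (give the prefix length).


Binary: 11111111.11111111.11111111.11111100
Count leading 1s
Prefix: /30


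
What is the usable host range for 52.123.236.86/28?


Network: 52.123.236.80
Broadcast: 52.123.236.95
First usable = network + 1
Last usable = broadcast - 1
Range: 52.123.236.81 to 52.123.236.94


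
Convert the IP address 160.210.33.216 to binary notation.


160 = 10100000
210 = 11010010
33 = 00100001
216 = 11011000
Binary: 10100000.11010010.00100001.11011000


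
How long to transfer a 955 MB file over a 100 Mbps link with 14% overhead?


Effective throughput = 100 * (1 - 14/100) = 86 Mbps
File size in Mb = 955 * 8 = 7640 Mb
Time = 7640 / 86
Time = 88.8372 seconds


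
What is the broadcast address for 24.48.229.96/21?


Network: 24.48.224.0/21
Host bits = 11
Set all host bits to 1:
Broadcast: 24.48.231.255


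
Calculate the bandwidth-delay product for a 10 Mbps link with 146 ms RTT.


BDP = bandwidth * RTT
= 10 Mbps * 146 ms
= 10 * 1e6 * 146 / 1000 bits
= 1460000 bits
= 182500 bytes
= 178.2227 KB
BDP = 1460000 bits (182500 bytes)


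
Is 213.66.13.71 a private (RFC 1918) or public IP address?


RFC 1918 private ranges:
  10.0.0.0/8 (10.0.0.0 - 10.255.255.255)
  172.16.0.0/12 (172.16.0.0 - 172.31.255.255)
  192.168.0.0/16 (192.168.0.0 - 192.168.255.255)
Public (not in any RFC 1918 range)


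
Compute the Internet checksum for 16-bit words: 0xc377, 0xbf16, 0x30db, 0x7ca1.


Sum all words (with carry folding):
+ 0xc377 = 0xc377
+ 0xbf16 = 0x828e
+ 0x30db = 0xb369
+ 0x7ca1 = 0x300b
One's complement: ~0x300b
Checksum = 0xcff4


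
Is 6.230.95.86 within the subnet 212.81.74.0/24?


Subnet network: 212.81.74.0
Test IP AND mask: 6.230.95.0
No, 6.230.95.86 is not in 212.81.74.0/24


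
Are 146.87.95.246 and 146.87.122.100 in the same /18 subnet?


Mask: 255.255.192.0
146.87.95.246 AND mask = 146.87.64.0
146.87.122.100 AND mask = 146.87.64.0
Yes, same subnet (146.87.64.0)


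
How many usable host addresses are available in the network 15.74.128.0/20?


Host bits = 32 - 20 = 12
Total addresses = 2^12 = 4096
Usable = total - 2 (network and broadcast)
Usable hosts: 4094


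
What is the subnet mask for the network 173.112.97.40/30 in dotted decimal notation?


/30 means 30 network bits, 2 host bits
Binary: 11111111111111111111111111111100
Mask: 255.255.255.252


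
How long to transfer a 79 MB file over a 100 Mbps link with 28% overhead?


Effective throughput = 100 * (1 - 28/100) = 72 Mbps
File size in Mb = 79 * 8 = 632 Mb
Time = 632 / 72
Time = 8.7778 seconds


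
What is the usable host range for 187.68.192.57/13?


Network: 187.64.0.0
Broadcast: 187.71.255.255
First usable = network + 1
Last usable = broadcast - 1
Range: 187.64.0.1 to 187.71.255.254


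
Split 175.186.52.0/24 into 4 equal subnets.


New prefix = 24 + 2 = 26
Each subnet has 64 addresses
  175.186.52.0/26
  175.186.52.64/26
  175.186.52.128/26
  175.186.52.192/26
Subnets: 175.186.52.0/26, 175.186.52.64/26, 175.186.52.128/26, 175.186.52.192/26


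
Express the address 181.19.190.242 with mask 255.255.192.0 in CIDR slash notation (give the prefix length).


Binary: 11111111.11111111.11000000.00000000
Count leading 1s
Prefix: /18


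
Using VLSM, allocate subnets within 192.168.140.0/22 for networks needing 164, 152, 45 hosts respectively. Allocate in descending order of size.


164 hosts -> /24 (254 usable): 192.168.140.0/24
152 hosts -> /24 (254 usable): 192.168.141.0/24
45 hosts -> /26 (62 usable): 192.168.142.0/26
Allocation: 192.168.140.0/24 (164 hosts, 254 usable); 192.168.141.0/24 (152 hosts, 254 usable); 192.168.142.0/26 (45 hosts, 62 usable)


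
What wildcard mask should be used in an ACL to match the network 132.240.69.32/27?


Subnet mask: 255.255.255.224
Wildcard = 255.255.255.255 - subnet mask
255 - 255 = 0
255 - 255 = 0
255 - 255 = 0
255 - 224 = 31
Wildcard: 0.0.0.31


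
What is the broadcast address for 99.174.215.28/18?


Network: 99.174.192.0/18
Host bits = 14
Set all host bits to 1:
Broadcast: 99.174.255.255


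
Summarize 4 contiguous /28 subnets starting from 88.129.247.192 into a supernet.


Original prefix: /28
Number of subnets: 4 = 2^2
New prefix = 28 - 2 = 26
Supernet: 88.129.247.192/26


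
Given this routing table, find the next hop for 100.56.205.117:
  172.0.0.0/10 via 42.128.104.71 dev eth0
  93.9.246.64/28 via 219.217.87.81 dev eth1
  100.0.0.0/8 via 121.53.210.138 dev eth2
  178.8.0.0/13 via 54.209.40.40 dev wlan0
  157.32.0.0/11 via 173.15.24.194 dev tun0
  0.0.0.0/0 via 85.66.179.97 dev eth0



Longest prefix match for 100.56.205.117:
  /10 172.0.0.0: no
  /28 93.9.246.64: no
  /8 100.0.0.0: MATCH
  /13 178.8.0.0: no
  /11 157.32.0.0: no
  /0 0.0.0.0: MATCH
Selected: next-hop 121.53.210.138 via eth2 (matched /8)


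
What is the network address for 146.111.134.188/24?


IP:   10010010.01101111.10000110.10111100
Mask: 11111111.11111111.11111111.00000000
AND operation:
Net:  10010010.01101111.10000110.00000000
Network: 146.111.134.0/24


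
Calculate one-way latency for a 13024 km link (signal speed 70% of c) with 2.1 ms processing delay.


Speed = 0.7 * 3e5 km/s = 210000 km/s
Propagation delay = 13024 / 210000 = 0.062 s = 62.019 ms
Processing delay = 2.1 ms
Total one-way latency = 64.119 ms


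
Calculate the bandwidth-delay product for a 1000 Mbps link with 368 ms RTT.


BDP = bandwidth * RTT
= 1000 Mbps * 368 ms
= 1000 * 1e6 * 368 / 1000 bits
= 368000000 bits
= 46000000 bytes
= 44921.875 KB
BDP = 368000000 bits (46000000 bytes)


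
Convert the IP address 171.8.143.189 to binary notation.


171 = 10101011
8 = 00001000
143 = 10001111
189 = 10111101
Binary: 10101011.00001000.10001111.10111101


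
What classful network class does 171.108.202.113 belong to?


First octet: 171
Binary: 10101011
10xxxxxx -> Class B (128-191)
Class B, default mask 255.255.0.0 (/16)


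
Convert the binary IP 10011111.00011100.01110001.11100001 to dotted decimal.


10011111 = 159
00011100 = 28
01110001 = 113
11100001 = 225
IP: 159.28.113.225


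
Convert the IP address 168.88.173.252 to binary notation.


168 = 10101000
88 = 01011000
173 = 10101101
252 = 11111100
Binary: 10101000.01011000.10101101.11111100


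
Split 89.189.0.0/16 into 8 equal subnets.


New prefix = 16 + 3 = 19
Each subnet has 8192 addresses
  89.189.0.0/19
  89.189.32.0/19
  89.189.64.0/19
  89.189.96.0/19
  89.189.128.0/19
  89.189.160.0/19
  89.189.192.0/19
  89.189.224.0/19
Subnets: 89.189.0.0/19, 89.189.32.0/19, 89.189.64.0/19, 89.189.96.0/19, 89.189.128.0/19, 89.189.160.0/19, 89.189.192.0/19, 89.189.224.0/19


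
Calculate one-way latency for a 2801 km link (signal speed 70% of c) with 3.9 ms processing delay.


Speed = 0.7 * 3e5 km/s = 210000 km/s
Propagation delay = 2801 / 210000 = 0.0133 s = 13.3381 ms
Processing delay = 3.9 ms
Total one-way latency = 17.2381 ms


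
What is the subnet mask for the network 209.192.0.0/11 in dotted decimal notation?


/11 means 11 network bits, 21 host bits
Binary: 11111111111000000000000000000000
Mask: 255.224.0.0


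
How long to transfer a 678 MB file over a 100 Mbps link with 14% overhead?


Effective throughput = 100 * (1 - 14/100) = 86 Mbps
File size in Mb = 678 * 8 = 5424 Mb
Time = 5424 / 86
Time = 63.0698 seconds


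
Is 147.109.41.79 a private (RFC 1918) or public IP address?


RFC 1918 private ranges:
  10.0.0.0/8 (10.0.0.0 - 10.255.255.255)
  172.16.0.0/12 (172.16.0.0 - 172.31.255.255)
  192.168.0.0/16 (192.168.0.0 - 192.168.255.255)
Public (not in any RFC 1918 range)


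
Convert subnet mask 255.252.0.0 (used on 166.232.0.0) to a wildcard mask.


Subnet mask: 255.252.0.0
Wildcard = 255.255.255.255 - subnet mask
255 - 255 = 0
255 - 252 = 3
255 - 0 = 255
255 - 0 = 255
Wildcard: 0.3.255.255


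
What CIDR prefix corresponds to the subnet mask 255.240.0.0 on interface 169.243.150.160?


Binary: 11111111.11110000.00000000.00000000
Count leading 1s
Prefix: /12


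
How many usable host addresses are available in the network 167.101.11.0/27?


Host bits = 32 - 27 = 5
Total addresses = 2^5 = 32
Usable = total - 2 (network and broadcast)
Usable hosts: 30


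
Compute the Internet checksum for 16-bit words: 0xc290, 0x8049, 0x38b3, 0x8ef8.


Sum all words (with carry folding):
+ 0xc290 = 0xc290
+ 0x8049 = 0x42da
+ 0x38b3 = 0x7b8d
+ 0x8ef8 = 0x0a86
One's complement: ~0x0a86
Checksum = 0xf579


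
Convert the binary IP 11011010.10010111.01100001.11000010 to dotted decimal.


11011010 = 218
10010111 = 151
01100001 = 97
11000010 = 194
IP: 218.151.97.194


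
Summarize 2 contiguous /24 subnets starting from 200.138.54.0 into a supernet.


Original prefix: /24
Number of subnets: 2 = 2^1
New prefix = 24 - 1 = 23
Supernet: 200.138.54.0/23


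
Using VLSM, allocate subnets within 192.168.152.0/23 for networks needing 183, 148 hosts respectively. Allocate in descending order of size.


183 hosts -> /24 (254 usable): 192.168.152.0/24
148 hosts -> /24 (254 usable): 192.168.153.0/24
Allocation: 192.168.152.0/24 (183 hosts, 254 usable); 192.168.153.0/24 (148 hosts, 254 usable)


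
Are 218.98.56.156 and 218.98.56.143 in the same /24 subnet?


Mask: 255.255.255.0
218.98.56.156 AND mask = 218.98.56.0
218.98.56.143 AND mask = 218.98.56.0
Yes, same subnet (218.98.56.0)


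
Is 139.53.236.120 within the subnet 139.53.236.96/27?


Subnet network: 139.53.236.96
Test IP AND mask: 139.53.236.96
Yes, 139.53.236.120 is in 139.53.236.96/27


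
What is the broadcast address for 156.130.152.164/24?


Network: 156.130.152.0/24
Host bits = 8
Set all host bits to 1:
Broadcast: 156.130.152.255


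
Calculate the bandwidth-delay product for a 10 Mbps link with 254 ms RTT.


BDP = bandwidth * RTT
= 10 Mbps * 254 ms
= 10 * 1e6 * 254 / 1000 bits
= 2540000 bits
= 317500 bytes
= 310.0586 KB
BDP = 2540000 bits (317500 bytes)


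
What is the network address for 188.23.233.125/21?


IP:   10111100.00010111.11101001.01111101
Mask: 11111111.11111111.11111000.00000000
AND operation:
Net:  10111100.00010111.11101000.00000000
Network: 188.23.232.0/21


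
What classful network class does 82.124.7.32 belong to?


First octet: 82
Binary: 01010010
0xxxxxxx -> Class A (1-126)
Class A, default mask 255.0.0.0 (/8)


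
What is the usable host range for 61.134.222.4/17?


Network: 61.134.128.0
Broadcast: 61.134.255.255
First usable = network + 1
Last usable = broadcast - 1
Range: 61.134.128.1 to 61.134.255.254


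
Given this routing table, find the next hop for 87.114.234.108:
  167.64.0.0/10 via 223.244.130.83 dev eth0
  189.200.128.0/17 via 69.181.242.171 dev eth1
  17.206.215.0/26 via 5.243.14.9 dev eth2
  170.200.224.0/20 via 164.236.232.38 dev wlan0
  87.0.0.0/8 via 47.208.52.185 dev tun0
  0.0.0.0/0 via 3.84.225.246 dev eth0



Longest prefix match for 87.114.234.108:
  /10 167.64.0.0: no
  /17 189.200.128.0: no
  /26 17.206.215.0: no
  /20 170.200.224.0: no
  /8 87.0.0.0: MATCH
  /0 0.0.0.0: MATCH
Selected: next-hop 47.208.52.185 via tun0 (matched /8)


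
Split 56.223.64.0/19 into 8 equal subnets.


New prefix = 19 + 3 = 22
Each subnet has 1024 addresses
  56.223.64.0/22
  56.223.68.0/22
  56.223.72.0/22
  56.223.76.0/22
  56.223.80.0/22
  56.223.84.0/22
  56.223.88.0/22
  56.223.92.0/22
Subnets: 56.223.64.0/22, 56.223.68.0/22, 56.223.72.0/22, 56.223.76.0/22, 56.223.80.0/22, 56.223.84.0/22, 56.223.88.0/22, 56.223.92.0/22


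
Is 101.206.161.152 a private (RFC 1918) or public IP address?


RFC 1918 private ranges:
  10.0.0.0/8 (10.0.0.0 - 10.255.255.255)
  172.16.0.0/12 (172.16.0.0 - 172.31.255.255)
  192.168.0.0/16 (192.168.0.0 - 192.168.255.255)
Public (not in any RFC 1918 range)


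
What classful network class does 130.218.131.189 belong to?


First octet: 130
Binary: 10000010
10xxxxxx -> Class B (128-191)
Class B, default mask 255.255.0.0 (/16)


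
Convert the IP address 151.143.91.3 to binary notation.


151 = 10010111
143 = 10001111
91 = 01011011
3 = 00000011
Binary: 10010111.10001111.01011011.00000011


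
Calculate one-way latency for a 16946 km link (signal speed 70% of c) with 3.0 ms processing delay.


Speed = 0.7 * 3e5 km/s = 210000 km/s
Propagation delay = 16946 / 210000 = 0.0807 s = 80.6952 ms
Processing delay = 3.0 ms
Total one-way latency = 83.6952 ms


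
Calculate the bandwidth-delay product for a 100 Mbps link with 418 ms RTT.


BDP = bandwidth * RTT
= 100 Mbps * 418 ms
= 100 * 1e6 * 418 / 1000 bits
= 41800000 bits
= 5225000 bytes
= 5102.5391 KB
BDP = 41800000 bits (5225000 bytes)


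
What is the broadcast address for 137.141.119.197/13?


Network: 137.136.0.0/13
Host bits = 19
Set all host bits to 1:
Broadcast: 137.143.255.255


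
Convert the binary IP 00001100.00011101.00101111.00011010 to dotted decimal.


00001100 = 12
00011101 = 29
00101111 = 47
00011010 = 26
IP: 12.29.47.26


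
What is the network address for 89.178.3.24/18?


IP:   01011001.10110010.00000011.00011000
Mask: 11111111.11111111.11000000.00000000
AND operation:
Net:  01011001.10110010.00000000.00000000
Network: 89.178.0.0/18


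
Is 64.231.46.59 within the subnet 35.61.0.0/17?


Subnet network: 35.61.0.0
Test IP AND mask: 64.231.0.0
No, 64.231.46.59 is not in 35.61.0.0/17


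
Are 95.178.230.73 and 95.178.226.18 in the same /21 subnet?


Mask: 255.255.248.0
95.178.230.73 AND mask = 95.178.224.0
95.178.226.18 AND mask = 95.178.224.0
Yes, same subnet (95.178.224.0)


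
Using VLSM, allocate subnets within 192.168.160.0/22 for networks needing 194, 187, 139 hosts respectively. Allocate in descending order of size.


194 hosts -> /24 (254 usable): 192.168.160.0/24
187 hosts -> /24 (254 usable): 192.168.161.0/24
139 hosts -> /24 (254 usable): 192.168.162.0/24
Allocation: 192.168.160.0/24 (194 hosts, 254 usable); 192.168.161.0/24 (187 hosts, 254 usable); 192.168.162.0/24 (139 hosts, 254 usable)


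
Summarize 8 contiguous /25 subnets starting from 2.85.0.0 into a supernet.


Original prefix: /25
Number of subnets: 8 = 2^3
New prefix = 25 - 3 = 22
Supernet: 2.85.0.0/22


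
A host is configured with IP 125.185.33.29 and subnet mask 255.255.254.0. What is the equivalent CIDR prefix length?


Binary: 11111111.11111111.11111110.00000000
Count leading 1s
Prefix: /23


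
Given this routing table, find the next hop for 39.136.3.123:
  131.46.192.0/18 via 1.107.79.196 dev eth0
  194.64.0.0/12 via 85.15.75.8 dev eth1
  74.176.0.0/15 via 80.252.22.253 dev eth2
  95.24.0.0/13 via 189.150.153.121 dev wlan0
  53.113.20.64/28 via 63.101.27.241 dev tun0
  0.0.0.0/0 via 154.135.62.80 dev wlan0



Longest prefix match for 39.136.3.123:
  /18 131.46.192.0: no
  /12 194.64.0.0: no
  /15 74.176.0.0: no
  /13 95.24.0.0: no
  /28 53.113.20.64: no
  /0 0.0.0.0: MATCH
Selected: next-hop 154.135.62.80 via wlan0 (matched /0)


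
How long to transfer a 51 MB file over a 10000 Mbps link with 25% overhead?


Effective throughput = 10000 * (1 - 25/100) = 7500 Mbps
File size in Mb = 51 * 8 = 408 Mb
Time = 408 / 7500
Time = 0.0544 seconds


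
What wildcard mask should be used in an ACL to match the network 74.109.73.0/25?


Subnet mask: 255.255.255.128
Wildcard = 255.255.255.255 - subnet mask
255 - 255 = 0
255 - 255 = 0
255 - 255 = 0
255 - 128 = 127
Wildcard: 0.0.0.127


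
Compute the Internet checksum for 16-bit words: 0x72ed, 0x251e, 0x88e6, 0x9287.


Sum all words (with carry folding):
+ 0x72ed = 0x72ed
+ 0x251e = 0x980b
+ 0x88e6 = 0x20f2
+ 0x9287 = 0xb379
One's complement: ~0xb379
Checksum = 0x4c86


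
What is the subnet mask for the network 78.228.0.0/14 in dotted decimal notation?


/14 means 14 network bits, 18 host bits
Binary: 11111111111111000000000000000000
Mask: 255.252.0.0


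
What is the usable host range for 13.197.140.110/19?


Network: 13.197.128.0
Broadcast: 13.197.159.255
First usable = network + 1
Last usable = broadcast - 1
Range: 13.197.128.1 to 13.197.159.254


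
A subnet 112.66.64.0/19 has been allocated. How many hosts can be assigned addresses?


Host bits = 32 - 19 = 13
Total addresses = 2^13 = 8192
Usable = total - 2 (network and broadcast)
Usable hosts: 8190


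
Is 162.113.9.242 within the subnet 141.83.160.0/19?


Subnet network: 141.83.160.0
Test IP AND mask: 162.113.0.0
No, 162.113.9.242 is not in 141.83.160.0/19


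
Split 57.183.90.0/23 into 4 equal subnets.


New prefix = 23 + 2 = 25
Each subnet has 128 addresses
  57.183.90.0/25
  57.183.90.128/25
  57.183.91.0/25
  57.183.91.128/25
Subnets: 57.183.90.0/25, 57.183.90.128/25, 57.183.91.0/25, 57.183.91.128/25


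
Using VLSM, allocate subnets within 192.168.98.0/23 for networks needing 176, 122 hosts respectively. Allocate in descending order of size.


176 hosts -> /24 (254 usable): 192.168.98.0/24
122 hosts -> /25 (126 usable): 192.168.99.0/25
Allocation: 192.168.98.0/24 (176 hosts, 254 usable); 192.168.99.0/25 (122 hosts, 126 usable)


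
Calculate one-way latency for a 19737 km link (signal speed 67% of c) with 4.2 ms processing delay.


Speed = 0.67 * 3e5 km/s = 201000 km/s
Propagation delay = 19737 / 201000 = 0.0982 s = 98.194 ms
Processing delay = 4.2 ms
Total one-way latency = 102.394 ms


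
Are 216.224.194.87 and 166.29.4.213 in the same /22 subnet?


Mask: 255.255.252.0
216.224.194.87 AND mask = 216.224.192.0
166.29.4.213 AND mask = 166.29.4.0
No, different subnets (216.224.192.0 vs 166.29.4.0)


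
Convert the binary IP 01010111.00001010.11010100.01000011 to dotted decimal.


01010111 = 87
00001010 = 10
11010100 = 212
01000011 = 67
IP: 87.10.212.67


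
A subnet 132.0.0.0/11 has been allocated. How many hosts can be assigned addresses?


Host bits = 32 - 11 = 21
Total addresses = 2^21 = 2097152
Usable = total - 2 (network and broadcast)
Usable hosts: 2097150


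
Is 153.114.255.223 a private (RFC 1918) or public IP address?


RFC 1918 private ranges:
  10.0.0.0/8 (10.0.0.0 - 10.255.255.255)
  172.16.0.0/12 (172.16.0.0 - 172.31.255.255)
  192.168.0.0/16 (192.168.0.0 - 192.168.255.255)
Public (not in any RFC 1918 range)


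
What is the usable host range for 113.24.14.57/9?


Network: 113.0.0.0
Broadcast: 113.127.255.255
First usable = network + 1
Last usable = broadcast - 1
Range: 113.0.0.1 to 113.127.255.254


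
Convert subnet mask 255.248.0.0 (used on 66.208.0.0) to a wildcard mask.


Subnet mask: 255.248.0.0
Wildcard = 255.255.255.255 - subnet mask
255 - 255 = 0
255 - 248 = 7
255 - 0 = 255
255 - 0 = 255
Wildcard: 0.7.255.255


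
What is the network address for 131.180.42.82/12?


IP:   10000011.10110100.00101010.01010010
Mask: 11111111.11110000.00000000.00000000
AND operation:
Net:  10000011.10110000.00000000.00000000
Network: 131.176.0.0/12


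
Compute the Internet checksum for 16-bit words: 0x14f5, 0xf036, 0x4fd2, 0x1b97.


Sum all words (with carry folding):
+ 0x14f5 = 0x14f5
+ 0xf036 = 0x052c
+ 0x4fd2 = 0x54fe
+ 0x1b97 = 0x7095
One's complement: ~0x7095
Checksum = 0x8f6a


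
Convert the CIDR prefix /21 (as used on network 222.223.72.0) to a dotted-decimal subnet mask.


/21 means 21 network bits, 11 host bits
Binary: 11111111111111111111100000000000
Mask: 255.255.248.0


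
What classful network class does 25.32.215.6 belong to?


First octet: 25
Binary: 00011001
0xxxxxxx -> Class A (1-126)
Class A, default mask 255.0.0.0 (/8)


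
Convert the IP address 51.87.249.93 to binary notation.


51 = 00110011
87 = 01010111
249 = 11111001
93 = 01011101
Binary: 00110011.01010111.11111001.01011101


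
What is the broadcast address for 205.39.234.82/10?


Network: 205.0.0.0/10
Host bits = 22
Set all host bits to 1:
Broadcast: 205.63.255.255


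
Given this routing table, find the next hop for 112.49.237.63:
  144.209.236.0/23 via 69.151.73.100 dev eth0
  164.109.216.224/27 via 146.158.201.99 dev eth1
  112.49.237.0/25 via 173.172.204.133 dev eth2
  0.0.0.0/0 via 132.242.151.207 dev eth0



Longest prefix match for 112.49.237.63:
  /23 144.209.236.0: no
  /27 164.109.216.224: no
  /25 112.49.237.0: MATCH
  /0 0.0.0.0: MATCH
Selected: next-hop 173.172.204.133 via eth2 (matched /25)


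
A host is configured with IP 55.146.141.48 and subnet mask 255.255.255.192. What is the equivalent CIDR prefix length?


Binary: 11111111.11111111.11111111.11000000
Count leading 1s
Prefix: /26


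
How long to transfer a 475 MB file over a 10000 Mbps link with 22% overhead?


Effective throughput = 10000 * (1 - 22/100) = 7800 Mbps
File size in Mb = 475 * 8 = 3800 Mb
Time = 3800 / 7800
Time = 0.4872 seconds


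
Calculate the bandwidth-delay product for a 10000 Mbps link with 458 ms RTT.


BDP = bandwidth * RTT
= 10000 Mbps * 458 ms
= 10000 * 1e6 * 458 / 1000 bits
= 4580000000 bits
= 572500000 bytes
= 559082.0312 KB
BDP = 4580000000 bits (572500000 bytes)


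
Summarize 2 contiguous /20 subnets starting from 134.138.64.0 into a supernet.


Original prefix: /20
Number of subnets: 2 = 2^1
New prefix = 20 - 1 = 19
Supernet: 134.138.64.0/19


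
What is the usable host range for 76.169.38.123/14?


Network: 76.168.0.0
Broadcast: 76.171.255.255
First usable = network + 1
Last usable = broadcast - 1
Range: 76.168.0.1 to 76.171.255.254


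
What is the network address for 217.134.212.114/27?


IP:   11011001.10000110.11010100.01110010
Mask: 11111111.11111111.11111111.11100000
AND operation:
Net:  11011001.10000110.11010100.01100000
Network: 217.134.212.96/27


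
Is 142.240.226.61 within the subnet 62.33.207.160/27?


Subnet network: 62.33.207.160
Test IP AND mask: 142.240.226.32
No, 142.240.226.61 is not in 62.33.207.160/27


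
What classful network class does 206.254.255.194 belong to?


First octet: 206
Binary: 11001110
110xxxxx -> Class C (192-223)
Class C, default mask 255.255.255.0 (/24)


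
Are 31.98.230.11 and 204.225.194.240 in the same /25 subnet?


Mask: 255.255.255.128
31.98.230.11 AND mask = 31.98.230.0
204.225.194.240 AND mask = 204.225.194.128
No, different subnets (31.98.230.0 vs 204.225.194.128)


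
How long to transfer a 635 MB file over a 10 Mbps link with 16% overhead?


Effective throughput = 10 * (1 - 16/100) = 8.4 Mbps
File size in Mb = 635 * 8 = 5080 Mb
Time = 5080 / 8.4
Time = 604.7619 seconds


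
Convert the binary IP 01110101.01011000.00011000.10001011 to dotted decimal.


01110101 = 117
01011000 = 88
00011000 = 24
10001011 = 139
IP: 117.88.24.139


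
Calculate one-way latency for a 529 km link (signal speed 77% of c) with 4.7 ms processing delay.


Speed = 0.77 * 3e5 km/s = 231000 km/s
Propagation delay = 529 / 231000 = 0.0023 s = 2.29 ms
Processing delay = 4.7 ms
Total one-way latency = 6.99 ms


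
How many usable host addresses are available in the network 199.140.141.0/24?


Host bits = 32 - 24 = 8
Total addresses = 2^8 = 256
Usable = total - 2 (network and broadcast)
Usable hosts: 254


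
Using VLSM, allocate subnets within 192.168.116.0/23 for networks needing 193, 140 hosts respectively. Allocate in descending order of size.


193 hosts -> /24 (254 usable): 192.168.116.0/24
140 hosts -> /24 (254 usable): 192.168.117.0/24
Allocation: 192.168.116.0/24 (193 hosts, 254 usable); 192.168.117.0/24 (140 hosts, 254 usable)


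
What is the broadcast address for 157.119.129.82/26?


Network: 157.119.129.64/26
Host bits = 6
Set all host bits to 1:
Broadcast: 157.119.129.127


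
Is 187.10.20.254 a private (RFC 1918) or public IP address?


RFC 1918 private ranges:
  10.0.0.0/8 (10.0.0.0 - 10.255.255.255)
  172.16.0.0/12 (172.16.0.0 - 172.31.255.255)
  192.168.0.0/16 (192.168.0.0 - 192.168.255.255)
Public (not in any RFC 1918 range)


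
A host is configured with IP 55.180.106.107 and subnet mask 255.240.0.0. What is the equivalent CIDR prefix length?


Binary: 11111111.11110000.00000000.00000000
Count leading 1s
Prefix: /12


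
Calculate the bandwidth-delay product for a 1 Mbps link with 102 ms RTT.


BDP = bandwidth * RTT
= 1 Mbps * 102 ms
= 1 * 1e6 * 102 / 1000 bits
= 102000 bits
= 12750 bytes
= 12.4512 KB
BDP = 102000 bits (12750 bytes)


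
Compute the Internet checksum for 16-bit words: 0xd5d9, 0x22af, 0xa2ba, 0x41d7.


Sum all words (with carry folding):
+ 0xd5d9 = 0xd5d9
+ 0x22af = 0xf888
+ 0xa2ba = 0x9b43
+ 0x41d7 = 0xdd1a
One's complement: ~0xdd1a
Checksum = 0x22e5


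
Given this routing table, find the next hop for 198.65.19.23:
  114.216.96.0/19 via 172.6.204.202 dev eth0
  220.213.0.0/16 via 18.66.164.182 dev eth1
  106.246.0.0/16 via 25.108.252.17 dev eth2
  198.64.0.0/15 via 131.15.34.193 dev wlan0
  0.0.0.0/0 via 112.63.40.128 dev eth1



Longest prefix match for 198.65.19.23:
  /19 114.216.96.0: no
  /16 220.213.0.0: no
  /16 106.246.0.0: no
  /15 198.64.0.0: MATCH
  /0 0.0.0.0: MATCH
Selected: next-hop 131.15.34.193 via wlan0 (matched /15)


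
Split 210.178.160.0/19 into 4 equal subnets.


New prefix = 19 + 2 = 21
Each subnet has 2048 addresses
  210.178.160.0/21
  210.178.168.0/21
  210.178.176.0/21
  210.178.184.0/21
Subnets: 210.178.160.0/21, 210.178.168.0/21, 210.178.176.0/21, 210.178.184.0/21


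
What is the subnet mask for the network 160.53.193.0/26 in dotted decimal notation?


/26 means 26 network bits, 6 host bits
Binary: 11111111111111111111111111000000
Mask: 255.255.255.192


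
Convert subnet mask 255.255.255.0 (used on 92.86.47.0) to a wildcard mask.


Subnet mask: 255.255.255.0
Wildcard = 255.255.255.255 - subnet mask
255 - 255 = 0
255 - 255 = 0
255 - 255 = 0
255 - 0 = 255
Wildcard: 0.0.0.255


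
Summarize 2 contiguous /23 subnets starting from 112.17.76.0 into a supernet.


Original prefix: /23
Number of subnets: 2 = 2^1
New prefix = 23 - 1 = 22
Supernet: 112.17.76.0/22


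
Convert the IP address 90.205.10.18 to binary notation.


90 = 01011010
205 = 11001101
10 = 00001010
18 = 00010010
Binary: 01011010.11001101.00001010.00010010


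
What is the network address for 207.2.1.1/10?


IP:   11001111.00000010.00000001.00000001
Mask: 11111111.11000000.00000000.00000000
AND operation:
Net:  11001111.00000000.00000000.00000000
Network: 207.0.0.0/10


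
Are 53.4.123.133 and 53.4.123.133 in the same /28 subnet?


Mask: 255.255.255.240
53.4.123.133 AND mask = 53.4.123.128
53.4.123.133 AND mask = 53.4.123.128
Yes, same subnet (53.4.123.128)


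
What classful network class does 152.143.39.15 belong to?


First octet: 152
Binary: 10011000
10xxxxxx -> Class B (128-191)
Class B, default mask 255.255.0.0 (/16)


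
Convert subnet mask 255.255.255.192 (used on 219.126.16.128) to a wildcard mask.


Subnet mask: 255.255.255.192
Wildcard = 255.255.255.255 - subnet mask
255 - 255 = 0
255 - 255 = 0
255 - 255 = 0
255 - 192 = 63
Wildcard: 0.0.0.63
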